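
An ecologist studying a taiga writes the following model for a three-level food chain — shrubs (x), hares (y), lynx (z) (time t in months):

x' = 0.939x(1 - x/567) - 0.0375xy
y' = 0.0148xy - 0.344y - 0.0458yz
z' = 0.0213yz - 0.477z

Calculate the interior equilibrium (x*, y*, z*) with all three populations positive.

From dz/dt = 0: 0.0213y* = 0.477, so y* = 22.4.
From dx/dt = 0: 0.939(1 - x*/567) = 0.0375·22.4, giving x* = 567·(1 - 0.894) = 59.9.
From dy/dt = 0: 0.0148·59.9 - 0.344 = 0.0458z*, so z* = 0.543/0.0458 = 11.8.

x* ≈ 59.9, y* ≈ 22.4, z* ≈ 11.8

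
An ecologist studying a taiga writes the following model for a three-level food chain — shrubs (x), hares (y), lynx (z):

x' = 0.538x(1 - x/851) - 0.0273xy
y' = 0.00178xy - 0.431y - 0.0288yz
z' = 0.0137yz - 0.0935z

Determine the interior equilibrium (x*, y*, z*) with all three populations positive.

From dz/dt = 0: 0.0137y* = 0.0935, so y* = 6.82.
From dx/dt = 0: 0.538(1 - x*/851) = 0.0273·6.82, giving x* = 851·(1 - 0.346) = 556.
From dy/dt = 0: 0.00178·556 - 0.431 = 0.0288z*, so z* = 0.559/0.0288 = 19.4.

x* ≈ 556, y* ≈ 6.82, z* ≈ 19.4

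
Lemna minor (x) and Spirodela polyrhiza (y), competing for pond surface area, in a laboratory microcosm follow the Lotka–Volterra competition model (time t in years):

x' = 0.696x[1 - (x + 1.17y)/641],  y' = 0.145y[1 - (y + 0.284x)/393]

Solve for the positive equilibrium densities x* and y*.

x* ≈ 271, y* ≈ 316

Setting both brackets to zero gives the nullclines x + 1.17y = 641 and 0.284x + y = 393.
Substituting y = 393 - 0.284x into the first: x(1 - 1.17·0.284) = 641 - 1.17·393.
So x* = 181/0.668 = 271, and then y* = 393 - 0.284·271 = 316.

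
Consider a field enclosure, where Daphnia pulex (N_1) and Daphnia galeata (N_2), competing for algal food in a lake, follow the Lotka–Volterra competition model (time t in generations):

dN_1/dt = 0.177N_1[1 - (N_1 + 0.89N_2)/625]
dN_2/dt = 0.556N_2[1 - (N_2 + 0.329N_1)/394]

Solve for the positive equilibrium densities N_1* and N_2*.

N_1* ≈ 388, N_2* ≈ 266

Setting both brackets to zero gives the nullclines N_1 + 0.89N_2 = 625 and 0.329N_1 + N_2 = 394.
Substituting N_2 = 394 - 0.329N_1 into the first: N_1(1 - 0.89·0.329) = 625 - 0.89·394.
So N_1* = 274/0.707 = 388, and then N_2* = 394 - 0.329·388 = 266.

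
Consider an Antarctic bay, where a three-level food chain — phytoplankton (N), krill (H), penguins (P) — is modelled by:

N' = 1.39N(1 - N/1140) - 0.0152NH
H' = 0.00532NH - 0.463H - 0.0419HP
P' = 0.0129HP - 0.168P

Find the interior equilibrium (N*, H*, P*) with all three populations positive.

From dP/dt = 0: 0.0129H* = 0.168, so H* = 13.
From dN/dt = 0: 1.39(1 - N*/1140) = 0.0152·13, giving N* = 1140·(1 - 0.142) = 978.
From dH/dt = 0: 0.00532·978 - 0.463 = 0.0419P*, so P* = 4.74/0.0419 = 113.

N* ≈ 978, H* ≈ 13, P* ≈ 113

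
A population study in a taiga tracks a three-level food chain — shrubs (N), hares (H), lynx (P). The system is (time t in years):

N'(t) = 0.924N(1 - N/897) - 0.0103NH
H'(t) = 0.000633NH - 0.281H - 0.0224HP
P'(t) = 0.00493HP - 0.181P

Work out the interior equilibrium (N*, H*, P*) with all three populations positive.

From dP/dt = 0: 0.00493H* = 0.181, so H* = 36.7.
From dN/dt = 0: 0.924(1 - N*/897) = 0.0103·36.7, giving N* = 897·(1 - 0.409) = 530.
From dH/dt = 0: 0.000633·530 - 0.281 = 0.0224P*, so P* = 0.0544/0.0224 = 2.43.

N* ≈ 530, H* ≈ 36.7, P* ≈ 2.43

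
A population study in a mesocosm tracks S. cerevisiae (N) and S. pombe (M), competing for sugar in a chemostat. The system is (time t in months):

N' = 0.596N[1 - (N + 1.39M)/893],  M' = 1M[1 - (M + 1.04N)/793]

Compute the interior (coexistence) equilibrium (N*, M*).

Setting both brackets to zero gives the nullclines N + 1.39M = 893 and 1.04N + M = 793.
Substituting M = 793 - 1.04N into the first: N(1 - 1.39·1.04) = 893 - 1.39·793.
So N* = -209/-0.446 = 470, and then M* = 793 - 1.04·470 = 305.

N* ≈ 470, M* ≈ 305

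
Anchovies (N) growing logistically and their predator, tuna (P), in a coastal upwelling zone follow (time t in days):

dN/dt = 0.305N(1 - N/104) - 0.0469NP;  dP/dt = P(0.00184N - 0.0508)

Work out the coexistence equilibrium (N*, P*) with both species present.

From dP/dt = 0 with P > 0: 0.00184N* = 0.0508, so N* = 27.6.
Substitute into dN/dt = 0: 0.305(1 - 27.6/104) = 0.0469P*.
The bracket is 0.735, giving P* = 0.224/0.0469 = 4.78.

N* ≈ 27.6, P* ≈ 4.78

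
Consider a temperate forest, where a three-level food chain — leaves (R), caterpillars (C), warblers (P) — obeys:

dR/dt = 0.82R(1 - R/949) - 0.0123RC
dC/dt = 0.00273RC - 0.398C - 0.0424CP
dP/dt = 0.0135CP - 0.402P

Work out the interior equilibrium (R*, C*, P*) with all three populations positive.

From dP/dt = 0: 0.0135C* = 0.402, so C* = 29.8.
From dR/dt = 0: 0.82(1 - R*/949) = 0.0123·29.8, giving R* = 949·(1 - 0.447) = 525.
From dC/dt = 0: 0.00273·525 - 0.398 = 0.0424P*, so P* = 1.04/0.0424 = 24.4.

R* ≈ 525, C* ≈ 29.8, P* ≈ 24.4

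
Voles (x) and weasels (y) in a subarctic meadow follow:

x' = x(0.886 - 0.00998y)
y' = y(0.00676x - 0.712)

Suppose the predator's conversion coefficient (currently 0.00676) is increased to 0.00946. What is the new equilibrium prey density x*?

x* ≈ 75.3

At the interior fixed point, setting dy/dt = 0 with y > 0 fixes x* = (predator death rate)/(xy coefficient) — independent of the other coefficients.
With the change, x* = 0.712/0.00946 = 75.3; it falls from 105.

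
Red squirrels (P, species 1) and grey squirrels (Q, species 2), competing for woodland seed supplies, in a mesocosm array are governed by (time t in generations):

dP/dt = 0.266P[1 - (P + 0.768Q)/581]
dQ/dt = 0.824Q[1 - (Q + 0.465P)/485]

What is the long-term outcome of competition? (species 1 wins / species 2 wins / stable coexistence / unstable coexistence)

stable coexistence

Compare the nullcline intercepts: K1/α12 = 581/0.768 = 757 > K2 = 485; K2/α21 = 485/0.465 = 1040 > K1 = 581.
Since both inequalities hold, each species can invade when rare, so the interior equilibrium is stable.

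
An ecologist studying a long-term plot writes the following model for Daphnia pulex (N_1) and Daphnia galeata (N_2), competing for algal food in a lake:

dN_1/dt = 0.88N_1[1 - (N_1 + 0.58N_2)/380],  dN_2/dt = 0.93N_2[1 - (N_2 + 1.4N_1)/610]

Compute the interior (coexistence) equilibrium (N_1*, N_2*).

N_1* ≈ 139, N_2* ≈ 415

Setting both brackets to zero gives the nullclines N_1 + 0.58N_2 = 380 and 1.4N_1 + N_2 = 610.
Substituting N_2 = 610 - 1.4N_1 into the first: N_1(1 - 0.58·1.4) = 380 - 0.58·610.
So N_1* = 26.2/0.188 = 139, and then N_2* = 610 - 1.4·139 = 415.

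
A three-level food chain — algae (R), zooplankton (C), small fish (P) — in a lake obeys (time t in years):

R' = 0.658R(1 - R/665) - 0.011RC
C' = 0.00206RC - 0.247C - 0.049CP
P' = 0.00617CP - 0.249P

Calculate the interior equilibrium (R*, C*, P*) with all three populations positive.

From dP/dt = 0: 0.00617C* = 0.249, so C* = 40.4.
From dR/dt = 0: 0.658(1 - R*/665) = 0.011·40.4, giving R* = 665·(1 - 0.675) = 216.
From dC/dt = 0: 0.00206·216 - 0.247 = 0.049P*, so P* = 0.199/0.049 = 4.05.

R* ≈ 216, C* ≈ 40.4, P* ≈ 4.05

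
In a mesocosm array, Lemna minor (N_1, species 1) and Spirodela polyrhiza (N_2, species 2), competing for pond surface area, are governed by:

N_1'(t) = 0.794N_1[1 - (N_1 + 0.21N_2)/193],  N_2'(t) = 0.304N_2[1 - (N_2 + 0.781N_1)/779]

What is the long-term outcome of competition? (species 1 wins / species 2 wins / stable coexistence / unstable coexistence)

Compare the nullcline intercepts: K1/α12 = 193/0.21 = 919 > K2 = 779; K2/α21 = 779/0.781 = 997 > K1 = 193.
Since both inequalities hold, each species can invade when rare, so the interior equilibrium is stable.

stable coexistence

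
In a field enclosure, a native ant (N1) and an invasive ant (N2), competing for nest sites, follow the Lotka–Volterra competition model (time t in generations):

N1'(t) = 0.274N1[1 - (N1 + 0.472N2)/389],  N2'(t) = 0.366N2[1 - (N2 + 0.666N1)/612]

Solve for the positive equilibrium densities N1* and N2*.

Setting both brackets to zero gives the nullclines N1 + 0.472N2 = 389 and 0.666N1 + N2 = 612.
Substituting N2 = 612 - 0.666N1 into the first: N1(1 - 0.472·0.666) = 389 - 0.472·612.
So N1* = 100/0.686 = 146, and then N2* = 612 - 0.666·146 = 515.

N1* ≈ 146, N2* ≈ 515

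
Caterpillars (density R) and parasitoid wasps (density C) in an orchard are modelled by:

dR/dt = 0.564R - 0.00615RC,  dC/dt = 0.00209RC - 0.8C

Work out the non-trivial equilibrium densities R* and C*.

R* ≈ 383, C* ≈ 91.7

Set dC/dt = 0 with C > 0: 0.00209R - 0.8 = 0, so R* = 0.8/0.00209 = 383.
Set dR/dt = 0 with R > 0: 0.564 - 0.00615C = 0, so C* = 0.564/0.00615 = 91.7.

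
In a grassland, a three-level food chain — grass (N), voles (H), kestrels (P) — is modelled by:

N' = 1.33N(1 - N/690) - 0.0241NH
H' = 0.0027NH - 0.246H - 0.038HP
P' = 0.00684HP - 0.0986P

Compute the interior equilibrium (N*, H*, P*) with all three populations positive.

N* ≈ 510, H* ≈ 14.4, P* ≈ 29.7

From dP/dt = 0: 0.00684H* = 0.0986, so H* = 14.4.
From dN/dt = 0: 1.33(1 - N*/690) = 0.0241·14.4, giving N* = 690·(1 - 0.261) = 510.
From dH/dt = 0: 0.0027·510 - 0.246 = 0.038P*, so P* = 1.13/0.038 = 29.7.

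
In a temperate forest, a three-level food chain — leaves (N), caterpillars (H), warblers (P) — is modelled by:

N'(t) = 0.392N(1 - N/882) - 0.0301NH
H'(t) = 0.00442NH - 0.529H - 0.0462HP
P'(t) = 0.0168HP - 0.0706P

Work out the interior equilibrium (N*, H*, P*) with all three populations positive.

From dP/dt = 0: 0.0168H* = 0.0706, so H* = 4.2.
From dN/dt = 0: 0.392(1 - N*/882) = 0.0301·4.2, giving N* = 882·(1 - 0.323) = 597.
From dH/dt = 0: 0.00442·597 - 0.529 = 0.0462P*, so P* = 2.11/0.0462 = 45.7.

N* ≈ 597, H* ≈ 4.2, P* ≈ 45.7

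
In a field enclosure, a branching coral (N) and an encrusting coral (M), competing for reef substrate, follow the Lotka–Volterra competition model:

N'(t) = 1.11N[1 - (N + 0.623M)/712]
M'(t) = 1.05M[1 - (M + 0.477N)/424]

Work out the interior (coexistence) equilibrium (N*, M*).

N* ≈ 637, M* ≈ 120

Setting both brackets to zero gives the nullclines N + 0.623M = 712 and 0.477N + M = 424.
Substituting M = 424 - 0.477N into the first: N(1 - 0.623·0.477) = 712 - 0.623·424.
So N* = 448/0.703 = 637, and then M* = 424 - 0.477·637 = 120.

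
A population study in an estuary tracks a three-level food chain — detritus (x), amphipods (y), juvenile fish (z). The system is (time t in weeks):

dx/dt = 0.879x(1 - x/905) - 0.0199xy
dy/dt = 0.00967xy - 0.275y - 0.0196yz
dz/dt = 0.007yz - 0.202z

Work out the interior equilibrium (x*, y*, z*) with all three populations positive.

x* ≈ 314, y* ≈ 28.9, z* ≈ 141

From dz/dt = 0: 0.007y* = 0.202, so y* = 28.9.
From dx/dt = 0: 0.879(1 - x*/905) = 0.0199·28.9, giving x* = 905·(1 - 0.653) = 314.
From dy/dt = 0: 0.00967·314 - 0.275 = 0.0196z*, so z* = 2.76/0.0196 = 141.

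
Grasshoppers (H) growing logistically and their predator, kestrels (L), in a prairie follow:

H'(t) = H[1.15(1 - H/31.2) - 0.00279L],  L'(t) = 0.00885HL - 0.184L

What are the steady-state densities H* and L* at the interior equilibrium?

From dL/dt = 0 with L > 0: 0.00885H* = 0.184, so H* = 20.8.
Substitute into dH/dt = 0: 1.15(1 - 20.8/31.2) = 0.00279L*.
The bracket is 0.334, giving L* = 0.384/0.00279 = 138.

H* ≈ 20.8, L* ≈ 138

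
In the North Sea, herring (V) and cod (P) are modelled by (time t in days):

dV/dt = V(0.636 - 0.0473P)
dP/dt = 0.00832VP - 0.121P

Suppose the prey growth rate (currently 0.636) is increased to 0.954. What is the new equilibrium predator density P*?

At the interior fixed point, setting dV/dt = 0 with V > 0 fixes P* = (prey growth rate)/(VP coefficient) — independent of the other coefficients.
With the change, P* = 0.954/0.0473 = 20.2; it rises from 13.4.

P* ≈ 20.2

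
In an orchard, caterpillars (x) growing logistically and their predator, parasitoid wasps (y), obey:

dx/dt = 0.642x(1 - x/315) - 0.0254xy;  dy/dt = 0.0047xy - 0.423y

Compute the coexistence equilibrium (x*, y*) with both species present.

From dy/dt = 0 with y > 0: 0.0047x* = 0.423, so x* = 90.
Substitute into dx/dt = 0: 0.642(1 - 90/315) = 0.0254y*.
The bracket is 0.714, giving y* = 0.459/0.0254 = 18.1.

x* ≈ 90, y* ≈ 18.1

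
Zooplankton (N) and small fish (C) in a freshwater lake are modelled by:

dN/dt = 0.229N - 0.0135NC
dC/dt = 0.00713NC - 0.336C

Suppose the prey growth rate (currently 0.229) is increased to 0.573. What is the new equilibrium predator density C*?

C* ≈ 42.4

At the interior fixed point, setting dN/dt = 0 with N > 0 fixes C* = (prey growth rate)/(NC coefficient) — independent of the other coefficients.
With the change, C* = 0.573/0.0135 = 42.4; it rises from 17.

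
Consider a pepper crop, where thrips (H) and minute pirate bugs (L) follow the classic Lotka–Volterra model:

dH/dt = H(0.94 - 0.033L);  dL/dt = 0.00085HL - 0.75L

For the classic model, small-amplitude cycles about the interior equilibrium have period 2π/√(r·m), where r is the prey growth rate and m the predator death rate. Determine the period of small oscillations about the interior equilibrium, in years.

T ≈ 7.48 years

Here r = 0.94 and m = 0.75, so r·m = 0.705.
ω = √0.705 = 0.84 per year, hence T = 2π/ω ≈ 7.48 years.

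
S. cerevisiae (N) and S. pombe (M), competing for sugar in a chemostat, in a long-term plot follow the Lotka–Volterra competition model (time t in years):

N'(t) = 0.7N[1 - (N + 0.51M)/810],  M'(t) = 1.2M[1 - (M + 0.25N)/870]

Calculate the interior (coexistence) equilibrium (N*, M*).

Setting both brackets to zero gives the nullclines N + 0.51M = 810 and 0.25N + M = 870.
Substituting M = 870 - 0.25N into the first: N(1 - 0.51·0.25) = 810 - 0.51·870.
So N* = 366/0.873 = 420, and then M* = 870 - 0.25·420 = 765.

N* ≈ 420, M* ≈ 765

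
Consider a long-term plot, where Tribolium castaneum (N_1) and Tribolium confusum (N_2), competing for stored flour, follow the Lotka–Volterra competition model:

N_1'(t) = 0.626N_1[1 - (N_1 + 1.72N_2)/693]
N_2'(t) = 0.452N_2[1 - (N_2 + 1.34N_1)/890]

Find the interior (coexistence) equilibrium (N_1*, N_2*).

Setting both brackets to zero gives the nullclines N_1 + 1.72N_2 = 693 and 1.34N_1 + N_2 = 890.
Substituting N_2 = 890 - 1.34N_1 into the first: N_1(1 - 1.72·1.34) = 693 - 1.72·890.
So N_1* = -838/-1.3 = 642, and then N_2* = 890 - 1.34·642 = 29.6.

N_1* ≈ 642, N_2* ≈ 29.6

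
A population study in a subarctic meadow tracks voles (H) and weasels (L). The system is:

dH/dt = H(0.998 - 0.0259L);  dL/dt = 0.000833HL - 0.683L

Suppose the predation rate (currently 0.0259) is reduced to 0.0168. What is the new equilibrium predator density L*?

At the interior fixed point, setting dH/dt = 0 with H > 0 fixes L* = (prey growth rate)/(HL coefficient) — independent of the other coefficients.
With the change, L* = 0.998/0.0168 = 59.4; it rises from 38.5.

L* ≈ 59.4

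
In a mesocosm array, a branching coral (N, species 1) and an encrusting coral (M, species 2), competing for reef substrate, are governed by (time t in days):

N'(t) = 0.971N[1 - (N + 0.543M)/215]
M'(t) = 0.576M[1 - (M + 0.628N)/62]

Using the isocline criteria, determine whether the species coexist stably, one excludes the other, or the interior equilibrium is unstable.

species 1 excludes species 2

Compare the nullcline intercepts: K1/α12 = 215/0.543 = 396 > K2 = 62; K2/α21 = 62/0.628 = 98.7 < K1 = 215.
Since the inequalities point opposite ways, species 1 can invade but species 2 cannot.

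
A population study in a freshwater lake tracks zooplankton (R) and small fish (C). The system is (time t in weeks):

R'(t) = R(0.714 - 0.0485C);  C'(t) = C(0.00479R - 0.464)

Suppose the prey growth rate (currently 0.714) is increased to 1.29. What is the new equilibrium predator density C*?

At the interior fixed point, setting dR/dt = 0 with R > 0 fixes C* = (prey growth rate)/(RC coefficient) — independent of the other coefficients.
With the change, C* = 1.29/0.0485 = 26.6; it rises from 14.7.

C* ≈ 26.6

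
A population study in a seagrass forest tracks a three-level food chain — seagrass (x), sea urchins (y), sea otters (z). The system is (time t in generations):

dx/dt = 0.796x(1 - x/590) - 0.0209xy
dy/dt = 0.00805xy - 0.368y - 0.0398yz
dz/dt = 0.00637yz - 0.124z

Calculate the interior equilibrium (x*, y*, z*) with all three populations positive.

x* ≈ 288, y* ≈ 19.5, z* ≈ 49.1

From dz/dt = 0: 0.00637y* = 0.124, so y* = 19.5.
From dx/dt = 0: 0.796(1 - x*/590) = 0.0209·19.5, giving x* = 590·(1 - 0.511) = 288.
From dy/dt = 0: 0.00805·288 - 0.368 = 0.0398z*, so z* = 1.95/0.0398 = 49.1.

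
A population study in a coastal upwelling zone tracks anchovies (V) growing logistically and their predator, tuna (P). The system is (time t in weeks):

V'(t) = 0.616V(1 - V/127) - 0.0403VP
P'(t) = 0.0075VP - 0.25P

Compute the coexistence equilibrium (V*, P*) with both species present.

From dP/dt = 0 with P > 0: 0.0075V* = 0.25, so V* = 33.3.
Substitute into dV/dt = 0: 0.616(1 - 33.3/127) = 0.0403P*.
The bracket is 0.738, giving P* = 0.454/0.0403 = 11.3.

V* ≈ 33.3, P* ≈ 11.3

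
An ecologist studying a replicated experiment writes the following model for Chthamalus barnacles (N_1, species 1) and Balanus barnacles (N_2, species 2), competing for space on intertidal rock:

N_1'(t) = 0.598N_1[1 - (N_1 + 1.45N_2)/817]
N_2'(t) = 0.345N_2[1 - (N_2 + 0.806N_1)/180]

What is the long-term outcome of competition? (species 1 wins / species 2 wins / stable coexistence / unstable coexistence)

Compare the nullcline intercepts: K1/α12 = 817/1.45 = 563 > K2 = 180; K2/α21 = 180/0.806 = 223 < K1 = 817.
Since the inequalities point opposite ways, species 1 can invade but species 2 cannot.

species 1 excludes species 2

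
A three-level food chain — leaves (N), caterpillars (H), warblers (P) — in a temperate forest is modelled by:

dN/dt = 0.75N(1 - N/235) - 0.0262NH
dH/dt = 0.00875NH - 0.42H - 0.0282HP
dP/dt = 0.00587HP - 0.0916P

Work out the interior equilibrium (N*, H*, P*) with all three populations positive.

From dP/dt = 0: 0.00587H* = 0.0916, so H* = 15.6.
From dN/dt = 0: 0.75(1 - N*/235) = 0.0262·15.6, giving N* = 235·(1 - 0.545) = 107.
From dH/dt = 0: 0.00875·107 - 0.42 = 0.0282P*, so P* = 0.515/0.0282 = 18.3.

N* ≈ 107, H* ≈ 15.6, P* ≈ 18.3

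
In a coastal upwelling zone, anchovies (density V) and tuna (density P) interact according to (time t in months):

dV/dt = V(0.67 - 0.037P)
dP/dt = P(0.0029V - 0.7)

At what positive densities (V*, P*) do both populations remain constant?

V* ≈ 241, P* ≈ 18.1

Set dP/dt = 0 with P > 0: 0.0029V - 0.7 = 0, so V* = 0.7/0.0029 = 241.
Set dV/dt = 0 with V > 0: 0.67 - 0.037P = 0, so P* = 0.67/0.037 = 18.1.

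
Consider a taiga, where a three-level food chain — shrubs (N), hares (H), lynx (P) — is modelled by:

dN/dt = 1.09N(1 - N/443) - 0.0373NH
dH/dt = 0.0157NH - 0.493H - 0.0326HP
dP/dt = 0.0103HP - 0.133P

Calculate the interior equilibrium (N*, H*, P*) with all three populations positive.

From dP/dt = 0: 0.0103H* = 0.133, so H* = 12.9.
From dN/dt = 0: 1.09(1 - N*/443) = 0.0373·12.9, giving N* = 443·(1 - 0.442) = 247.
From dH/dt = 0: 0.0157·247 - 0.493 = 0.0326P*, so P* = 3.39/0.0326 = 104.

N* ≈ 247, H* ≈ 12.9, P* ≈ 104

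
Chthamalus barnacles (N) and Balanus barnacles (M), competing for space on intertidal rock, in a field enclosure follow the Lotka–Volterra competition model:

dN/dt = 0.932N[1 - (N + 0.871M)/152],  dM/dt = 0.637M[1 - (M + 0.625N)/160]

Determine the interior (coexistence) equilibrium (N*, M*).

N* ≈ 27.7, M* ≈ 143

Setting both brackets to zero gives the nullclines N + 0.871M = 152 and 0.625N + M = 160.
Substituting M = 160 - 0.625N into the first: N(1 - 0.871·0.625) = 152 - 0.871·160.
So N* = 12.6/0.456 = 27.7, and then M* = 160 - 0.625·27.7 = 143.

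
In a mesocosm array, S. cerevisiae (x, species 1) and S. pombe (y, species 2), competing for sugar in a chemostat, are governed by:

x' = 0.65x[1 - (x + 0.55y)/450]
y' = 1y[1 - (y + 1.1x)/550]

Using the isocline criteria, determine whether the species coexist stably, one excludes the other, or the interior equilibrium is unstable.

stable coexistence

Compare the nullcline intercepts: K1/α12 = 450/0.55 = 818 > K2 = 550; K2/α21 = 550/1.1 = 500 > K1 = 450.
Since both inequalities hold, each species can invade when rare, so the interior equilibrium is stable.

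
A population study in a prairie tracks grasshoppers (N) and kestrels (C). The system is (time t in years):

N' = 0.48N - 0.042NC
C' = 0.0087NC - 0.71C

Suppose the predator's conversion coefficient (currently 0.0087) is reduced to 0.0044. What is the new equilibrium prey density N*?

N* ≈ 161

At the interior fixed point, setting dC/dt = 0 with C > 0 fixes N* = (predator death rate)/(NC coefficient) — independent of the other coefficients.
With the change, N* = 0.71/0.0044 = 161; it rises from 81.6.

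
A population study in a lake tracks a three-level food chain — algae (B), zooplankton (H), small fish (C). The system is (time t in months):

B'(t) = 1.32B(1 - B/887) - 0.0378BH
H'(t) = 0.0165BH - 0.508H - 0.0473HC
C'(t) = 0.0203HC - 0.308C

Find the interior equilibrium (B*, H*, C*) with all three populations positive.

From dC/dt = 0: 0.0203H* = 0.308, so H* = 15.2.
From dB/dt = 0: 1.32(1 - B*/887) = 0.0378·15.2, giving B* = 887·(1 - 0.434) = 502.
From dH/dt = 0: 0.0165·502 - 0.508 = 0.0473C*, so C* = 7.77/0.0473 = 164.

B* ≈ 502, H* ≈ 15.2, C* ≈ 164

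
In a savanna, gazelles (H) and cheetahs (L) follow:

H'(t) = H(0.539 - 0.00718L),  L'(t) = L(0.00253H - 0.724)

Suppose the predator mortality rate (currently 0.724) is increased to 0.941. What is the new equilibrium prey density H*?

H* ≈ 372

At the interior fixed point, setting dL/dt = 0 with L > 0 fixes H* = (predator death rate)/(HL coefficient) — independent of the other coefficients.
With the change, H* = 0.941/0.00253 = 372; it rises from 286.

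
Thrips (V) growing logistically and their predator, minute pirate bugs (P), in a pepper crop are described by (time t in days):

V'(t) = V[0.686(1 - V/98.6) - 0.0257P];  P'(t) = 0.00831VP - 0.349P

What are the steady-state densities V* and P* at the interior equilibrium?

V* ≈ 42, P* ≈ 15.3

From dP/dt = 0 with P > 0: 0.00831V* = 0.349, so V* = 42.
Substitute into dV/dt = 0: 0.686(1 - 42/98.6) = 0.0257P*.
The bracket is 0.574, giving P* = 0.394/0.0257 = 15.3.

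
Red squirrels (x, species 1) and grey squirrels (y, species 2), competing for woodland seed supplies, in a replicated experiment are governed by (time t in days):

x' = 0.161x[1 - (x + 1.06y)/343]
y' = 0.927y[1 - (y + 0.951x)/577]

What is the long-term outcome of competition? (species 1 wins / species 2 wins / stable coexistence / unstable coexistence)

Compare the nullcline intercepts: K1/α12 = 343/1.06 = 324 < K2 = 577; K2/α21 = 577/0.951 = 607 > K1 = 343.
Since the inequalities point opposite ways, species 2 can invade but species 1 cannot.

species 2 excludes species 1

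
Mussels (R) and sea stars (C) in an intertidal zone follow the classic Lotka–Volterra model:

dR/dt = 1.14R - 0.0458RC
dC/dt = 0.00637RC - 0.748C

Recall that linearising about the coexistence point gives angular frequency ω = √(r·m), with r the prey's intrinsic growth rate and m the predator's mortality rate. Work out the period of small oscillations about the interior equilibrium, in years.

T ≈ 6.8 years

Here r = 1.14 and m = 0.748, so r·m = 0.853.
ω = √0.853 = 0.923 per year, hence T = 2π/ω ≈ 6.8 years.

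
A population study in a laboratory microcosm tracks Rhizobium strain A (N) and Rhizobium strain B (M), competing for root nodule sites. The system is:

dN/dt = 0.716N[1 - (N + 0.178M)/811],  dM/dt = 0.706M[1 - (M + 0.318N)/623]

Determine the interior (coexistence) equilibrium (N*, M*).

N* ≈ 742, M* ≈ 387

Setting both brackets to zero gives the nullclines N + 0.178M = 811 and 0.318N + M = 623.
Substituting M = 623 - 0.318N into the first: N(1 - 0.178·0.318) = 811 - 0.178·623.
So N* = 700/0.943 = 742, and then M* = 623 - 0.318·742 = 387.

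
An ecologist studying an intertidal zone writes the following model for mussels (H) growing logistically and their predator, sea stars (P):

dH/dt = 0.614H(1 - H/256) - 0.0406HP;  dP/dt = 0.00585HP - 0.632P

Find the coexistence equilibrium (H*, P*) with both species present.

From dP/dt = 0 with P > 0: 0.00585H* = 0.632, so H* = 108.
Substitute into dH/dt = 0: 0.614(1 - 108/256) = 0.0406P*.
The bracket is 0.578, giving P* = 0.355/0.0406 = 8.74.

H* ≈ 108, P* ≈ 8.74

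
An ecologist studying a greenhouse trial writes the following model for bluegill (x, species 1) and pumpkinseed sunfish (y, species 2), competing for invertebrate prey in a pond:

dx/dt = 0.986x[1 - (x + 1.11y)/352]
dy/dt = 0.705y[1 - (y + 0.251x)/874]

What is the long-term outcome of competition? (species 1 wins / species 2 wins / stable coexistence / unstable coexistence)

Compare the nullcline intercepts: K1/α12 = 352/1.11 = 317 < K2 = 874; K2/α21 = 874/0.251 = 3480 > K1 = 352.
Since the inequalities point opposite ways, species 2 can invade but species 1 cannot.

species 2 excludes species 1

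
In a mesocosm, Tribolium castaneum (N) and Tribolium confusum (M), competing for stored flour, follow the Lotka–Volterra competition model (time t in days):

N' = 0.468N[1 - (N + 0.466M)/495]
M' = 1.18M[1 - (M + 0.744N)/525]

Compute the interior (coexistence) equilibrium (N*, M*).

Setting both brackets to zero gives the nullclines N + 0.466M = 495 and 0.744N + M = 525.
Substituting M = 525 - 0.744N into the first: N(1 - 0.466·0.744) = 495 - 0.466·525.
So N* = 250/0.653 = 383, and then M* = 525 - 0.744·383 = 240.

N* ≈ 383, M* ≈ 240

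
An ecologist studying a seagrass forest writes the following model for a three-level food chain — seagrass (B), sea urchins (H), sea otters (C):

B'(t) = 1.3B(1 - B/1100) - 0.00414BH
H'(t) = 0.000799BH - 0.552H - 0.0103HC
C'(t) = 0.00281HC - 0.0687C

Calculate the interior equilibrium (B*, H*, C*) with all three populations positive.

B* ≈ 1010, H* ≈ 24.4, C* ≈ 25.1

From dC/dt = 0: 0.00281H* = 0.0687, so H* = 24.4.
From dB/dt = 0: 1.3(1 - B*/1100) = 0.00414·24.4, giving B* = 1100·(1 - 0.0779) = 1010.
From dH/dt = 0: 0.000799·1010 - 0.552 = 0.0103C*, so C* = 0.258/0.0103 = 25.1.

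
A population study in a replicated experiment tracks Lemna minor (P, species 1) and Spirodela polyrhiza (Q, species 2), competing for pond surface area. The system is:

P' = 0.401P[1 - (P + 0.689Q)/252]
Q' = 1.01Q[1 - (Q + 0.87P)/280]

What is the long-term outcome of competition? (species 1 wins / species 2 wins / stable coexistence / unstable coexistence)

Compare the nullcline intercepts: K1/α12 = 252/0.689 = 366 > K2 = 280; K2/α21 = 280/0.87 = 322 > K1 = 252.
Since both inequalities hold, each species can invade when rare, so the interior equilibrium is stable.

stable coexistence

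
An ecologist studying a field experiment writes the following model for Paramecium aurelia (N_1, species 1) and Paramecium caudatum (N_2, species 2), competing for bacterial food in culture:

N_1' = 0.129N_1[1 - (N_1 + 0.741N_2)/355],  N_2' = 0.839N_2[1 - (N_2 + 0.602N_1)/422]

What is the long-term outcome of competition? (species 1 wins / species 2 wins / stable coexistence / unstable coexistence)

Compare the nullcline intercepts: K1/α12 = 355/0.741 = 479 > K2 = 422; K2/α21 = 422/0.602 = 701 > K1 = 355.
Since both inequalities hold, each species can invade when rare, so the interior equilibrium is stable.

stable coexistence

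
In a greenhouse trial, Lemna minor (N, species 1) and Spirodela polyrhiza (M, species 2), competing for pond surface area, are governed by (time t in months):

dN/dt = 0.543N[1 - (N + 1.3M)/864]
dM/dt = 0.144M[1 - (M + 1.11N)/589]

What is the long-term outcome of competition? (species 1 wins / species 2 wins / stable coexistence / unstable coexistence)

Compare the nullcline intercepts: K1/α12 = 864/1.3 = 665 > K2 = 589; K2/α21 = 589/1.11 = 531 < K1 = 864.
Since the inequalities point opposite ways, species 1 can invade but species 2 cannot.

species 1 excludes species 2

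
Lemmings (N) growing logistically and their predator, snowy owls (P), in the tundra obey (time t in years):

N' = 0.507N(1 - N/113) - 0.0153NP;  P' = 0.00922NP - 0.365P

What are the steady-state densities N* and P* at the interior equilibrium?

N* ≈ 39.6, P* ≈ 21.5

From dP/dt = 0 with P > 0: 0.00922N* = 0.365, so N* = 39.6.
Substitute into dN/dt = 0: 0.507(1 - 39.6/113) = 0.0153P*.
The bracket is 0.65, giving P* = 0.329/0.0153 = 21.5.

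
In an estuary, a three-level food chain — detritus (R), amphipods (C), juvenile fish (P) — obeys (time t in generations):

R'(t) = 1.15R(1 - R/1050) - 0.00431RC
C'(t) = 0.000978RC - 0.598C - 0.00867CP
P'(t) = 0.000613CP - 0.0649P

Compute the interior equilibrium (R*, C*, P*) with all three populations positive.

R* ≈ 633, C* ≈ 106, P* ≈ 2.47

From dP/dt = 0: 0.000613C* = 0.0649, so C* = 106.
From dR/dt = 0: 1.15(1 - R*/1050) = 0.00431·106, giving R* = 1050·(1 - 0.397) = 633.
From dC/dt = 0: 0.000978·633 - 0.598 = 0.00867P*, so P* = 0.0214/0.00867 = 2.47.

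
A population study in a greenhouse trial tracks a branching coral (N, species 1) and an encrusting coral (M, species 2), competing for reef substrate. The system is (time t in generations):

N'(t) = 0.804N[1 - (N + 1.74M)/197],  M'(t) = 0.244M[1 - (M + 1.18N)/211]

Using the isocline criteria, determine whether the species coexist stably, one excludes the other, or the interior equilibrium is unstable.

unstable coexistence (outcome depends on initial conditions)

Compare the nullcline intercepts: K1/α12 = 197/1.74 = 113 < K2 = 211; K2/α21 = 211/1.18 = 179 < K1 = 197.
Since both are reversed, neither can invade when rare; the interior point is a saddle.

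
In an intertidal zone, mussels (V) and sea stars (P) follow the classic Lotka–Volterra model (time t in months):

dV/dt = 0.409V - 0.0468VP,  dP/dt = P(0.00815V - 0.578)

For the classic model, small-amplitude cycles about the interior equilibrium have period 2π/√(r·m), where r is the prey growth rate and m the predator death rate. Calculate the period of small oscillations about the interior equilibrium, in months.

T ≈ 12.9 months

Here r = 0.409 and m = 0.578, so r·m = 0.236.
ω = √0.236 = 0.486 per month, hence T = 2π/ω ≈ 12.9 months.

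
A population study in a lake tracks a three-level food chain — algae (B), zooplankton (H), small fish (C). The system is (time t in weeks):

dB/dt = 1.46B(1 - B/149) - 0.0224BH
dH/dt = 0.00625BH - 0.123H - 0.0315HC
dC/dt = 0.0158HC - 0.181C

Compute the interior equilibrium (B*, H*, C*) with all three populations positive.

B* ≈ 123, H* ≈ 11.5, C* ≈ 20.5

From dC/dt = 0: 0.0158H* = 0.181, so H* = 11.5.
From dB/dt = 0: 1.46(1 - B*/149) = 0.0224·11.5, giving B* = 149·(1 - 0.176) = 123.
From dH/dt = 0: 0.00625·123 - 0.123 = 0.0315C*, so C* = 0.645/0.0315 = 20.5.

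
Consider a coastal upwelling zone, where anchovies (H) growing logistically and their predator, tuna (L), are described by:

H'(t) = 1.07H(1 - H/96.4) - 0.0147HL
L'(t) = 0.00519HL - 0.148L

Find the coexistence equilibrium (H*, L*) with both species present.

From dL/dt = 0 with L > 0: 0.00519H* = 0.148, so H* = 28.5.
Substitute into dH/dt = 0: 1.07(1 - 28.5/96.4) = 0.0147L*.
The bracket is 0.704, giving L* = 0.753/0.0147 = 51.3.

H* ≈ 28.5, L* ≈ 51.3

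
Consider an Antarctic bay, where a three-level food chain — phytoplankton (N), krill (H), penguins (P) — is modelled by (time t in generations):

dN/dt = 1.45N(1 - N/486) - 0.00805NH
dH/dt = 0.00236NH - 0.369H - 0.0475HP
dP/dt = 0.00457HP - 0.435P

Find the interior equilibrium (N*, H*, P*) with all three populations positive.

From dP/dt = 0: 0.00457H* = 0.435, so H* = 95.2.
From dN/dt = 0: 1.45(1 - N*/486) = 0.00805·95.2, giving N* = 486·(1 - 0.528) = 229.
From dH/dt = 0: 0.00236·229 - 0.369 = 0.0475P*, so P* = 0.172/0.0475 = 3.62.

N* ≈ 229, H* ≈ 95.2, P* ≈ 3.62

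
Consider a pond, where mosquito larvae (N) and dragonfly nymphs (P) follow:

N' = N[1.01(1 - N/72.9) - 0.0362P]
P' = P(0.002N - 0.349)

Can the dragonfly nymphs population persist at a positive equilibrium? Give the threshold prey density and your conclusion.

The predator equation gives dP/dt > 0 only when N > 0.349/0.002 = 174.
Without the predator, N → K = 72.9. Since 72.9 < 174, the predator cannot invade.

Threshold N = 174; K < 174, so no, the predator goes extinct.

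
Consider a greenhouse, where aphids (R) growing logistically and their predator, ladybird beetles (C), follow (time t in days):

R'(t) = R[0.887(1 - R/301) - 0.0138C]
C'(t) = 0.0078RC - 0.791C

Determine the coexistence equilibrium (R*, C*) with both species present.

From dC/dt = 0 with C > 0: 0.0078R* = 0.791, so R* = 101.
Substitute into dR/dt = 0: 0.887(1 - 101/301) = 0.0138C*.
The bracket is 0.663, giving C* = 0.588/0.0138 = 42.6.

R* ≈ 101, C* ≈ 42.6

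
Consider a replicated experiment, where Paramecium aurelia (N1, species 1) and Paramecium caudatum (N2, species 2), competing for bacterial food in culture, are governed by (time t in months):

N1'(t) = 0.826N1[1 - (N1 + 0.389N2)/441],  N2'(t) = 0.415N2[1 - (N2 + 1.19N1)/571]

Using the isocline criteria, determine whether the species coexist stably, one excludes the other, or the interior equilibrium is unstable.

stable coexistence

Compare the nullcline intercepts: K1/α12 = 441/0.389 = 1130 > K2 = 571; K2/α21 = 571/1.19 = 480 > K1 = 441.
Since both inequalities hold, each species can invade when rare, so the interior equilibrium is stable.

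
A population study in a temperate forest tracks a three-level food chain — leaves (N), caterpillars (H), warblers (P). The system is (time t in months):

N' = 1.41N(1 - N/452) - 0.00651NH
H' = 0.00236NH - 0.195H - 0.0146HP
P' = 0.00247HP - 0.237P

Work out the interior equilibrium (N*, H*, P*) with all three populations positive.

From dP/dt = 0: 0.00247H* = 0.237, so H* = 96.
From dN/dt = 0: 1.41(1 - N*/452) = 0.00651·96, giving N* = 452·(1 - 0.443) = 252.
From dH/dt = 0: 0.00236·252 - 0.195 = 0.0146P*, so P* = 0.399/0.0146 = 27.3.

N* ≈ 252, H* ≈ 96, P* ≈ 27.3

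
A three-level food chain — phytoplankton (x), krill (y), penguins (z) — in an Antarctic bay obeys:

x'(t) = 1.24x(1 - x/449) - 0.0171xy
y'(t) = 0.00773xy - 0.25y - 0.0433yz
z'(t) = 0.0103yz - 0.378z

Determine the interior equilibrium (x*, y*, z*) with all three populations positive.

x* ≈ 222, y* ≈ 36.7, z* ≈ 33.8

From dz/dt = 0: 0.0103y* = 0.378, so y* = 36.7.
From dx/dt = 0: 1.24(1 - x*/449) = 0.0171·36.7, giving x* = 449·(1 - 0.506) = 222.
From dy/dt = 0: 0.00773·222 - 0.25 = 0.0433z*, so z* = 1.46/0.0433 = 33.8.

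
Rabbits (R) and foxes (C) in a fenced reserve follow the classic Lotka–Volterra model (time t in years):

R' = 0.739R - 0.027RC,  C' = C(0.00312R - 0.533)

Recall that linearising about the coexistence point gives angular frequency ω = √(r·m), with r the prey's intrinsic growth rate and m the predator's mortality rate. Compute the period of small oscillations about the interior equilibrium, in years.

T ≈ 10 years

Here r = 0.739 and m = 0.533, so r·m = 0.394.
ω = √0.394 = 0.628 per year, hence T = 2π/ω ≈ 10 years.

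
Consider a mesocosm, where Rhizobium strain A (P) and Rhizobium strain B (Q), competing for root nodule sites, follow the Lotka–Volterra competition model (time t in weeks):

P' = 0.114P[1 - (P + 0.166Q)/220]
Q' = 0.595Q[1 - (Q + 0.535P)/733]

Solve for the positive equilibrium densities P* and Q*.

Setting both brackets to zero gives the nullclines P + 0.166Q = 220 and 0.535P + Q = 733.
Substituting Q = 733 - 0.535P into the first: P(1 - 0.166·0.535) = 220 - 0.166·733.
So P* = 98.3/0.911 = 108, and then Q* = 733 - 0.535·108 = 675.

P* ≈ 108, Q* ≈ 675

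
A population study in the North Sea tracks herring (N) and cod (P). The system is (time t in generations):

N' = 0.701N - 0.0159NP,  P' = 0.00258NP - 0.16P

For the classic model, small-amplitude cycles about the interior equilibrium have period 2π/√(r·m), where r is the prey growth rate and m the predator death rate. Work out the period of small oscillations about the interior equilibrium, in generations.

Here r = 0.701 and m = 0.16, so r·m = 0.112.
ω = √0.112 = 0.335 per generation, hence T = 2π/ω ≈ 18.8 generations.

T ≈ 18.8 generations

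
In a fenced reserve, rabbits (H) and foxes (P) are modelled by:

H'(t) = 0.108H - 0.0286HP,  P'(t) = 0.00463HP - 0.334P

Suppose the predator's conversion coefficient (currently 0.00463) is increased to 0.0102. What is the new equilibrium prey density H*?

H* ≈ 32.7

At the interior fixed point, setting dP/dt = 0 with P > 0 fixes H* = (predator death rate)/(HP coefficient) — independent of the other coefficients.
With the change, H* = 0.334/0.0102 = 32.7; it falls from 72.1.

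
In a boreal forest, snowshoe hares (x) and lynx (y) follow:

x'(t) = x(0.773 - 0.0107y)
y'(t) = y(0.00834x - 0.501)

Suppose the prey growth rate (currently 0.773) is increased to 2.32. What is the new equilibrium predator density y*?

At the interior fixed point, setting dx/dt = 0 with x > 0 fixes y* = (prey growth rate)/(xy coefficient) — independent of the other coefficients.
With the change, y* = 2.32/0.0107 = 217; it rises from 72.2.

y* ≈ 217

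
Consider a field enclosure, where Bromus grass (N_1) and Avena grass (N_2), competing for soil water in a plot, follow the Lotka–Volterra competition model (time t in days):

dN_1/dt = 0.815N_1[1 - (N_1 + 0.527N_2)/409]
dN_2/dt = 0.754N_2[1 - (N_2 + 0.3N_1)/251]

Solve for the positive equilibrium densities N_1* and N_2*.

Setting both brackets to zero gives the nullclines N_1 + 0.527N_2 = 409 and 0.3N_1 + N_2 = 251.
Substituting N_2 = 251 - 0.3N_1 into the first: N_1(1 - 0.527·0.3) = 409 - 0.527·251.
So N_1* = 277/0.842 = 329, and then N_2* = 251 - 0.3·329 = 152.

N_1* ≈ 329, N_2* ≈ 152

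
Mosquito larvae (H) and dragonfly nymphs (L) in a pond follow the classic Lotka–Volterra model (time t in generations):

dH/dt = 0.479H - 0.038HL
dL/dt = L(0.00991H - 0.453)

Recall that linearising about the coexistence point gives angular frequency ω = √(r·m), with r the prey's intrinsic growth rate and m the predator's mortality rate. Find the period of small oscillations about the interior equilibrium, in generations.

T ≈ 13.5 generations

Here r = 0.479 and m = 0.453, so r·m = 0.217.
ω = √0.217 = 0.466 per generation, hence T = 2π/ω ≈ 13.5 generations.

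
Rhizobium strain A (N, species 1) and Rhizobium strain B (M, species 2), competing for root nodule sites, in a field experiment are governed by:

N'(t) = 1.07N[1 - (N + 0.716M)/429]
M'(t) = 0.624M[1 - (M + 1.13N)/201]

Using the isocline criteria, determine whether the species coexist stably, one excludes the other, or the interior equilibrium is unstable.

species 1 excludes species 2

Compare the nullcline intercepts: K1/α12 = 429/0.716 = 599 > K2 = 201; K2/α21 = 201/1.13 = 178 < K1 = 429.
Since the inequalities point opposite ways, species 1 can invade but species 2 cannot.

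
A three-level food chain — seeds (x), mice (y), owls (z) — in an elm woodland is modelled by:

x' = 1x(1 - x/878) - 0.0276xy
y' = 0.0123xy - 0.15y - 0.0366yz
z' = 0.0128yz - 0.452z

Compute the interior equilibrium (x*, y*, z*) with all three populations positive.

From dz/dt = 0: 0.0128y* = 0.452, so y* = 35.3.
From dx/dt = 0: 1(1 - x*/878) = 0.0276·35.3, giving x* = 878·(1 - 0.975) = 22.3.
From dy/dt = 0: 0.0123·22.3 - 0.15 = 0.0366z*, so z* = 0.124/0.0366 = 3.39.

x* ≈ 22.3, y* ≈ 35.3, z* ≈ 3.39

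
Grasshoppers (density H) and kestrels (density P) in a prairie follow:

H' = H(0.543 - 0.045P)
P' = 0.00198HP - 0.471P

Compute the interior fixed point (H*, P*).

Set dP/dt = 0 with P > 0: 0.00198H - 0.471 = 0, so H* = 0.471/0.00198 = 238.
Set dH/dt = 0 with H > 0: 0.543 - 0.045P = 0, so P* = 0.543/0.045 = 12.1.

H* ≈ 238, P* ≈ 12.1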